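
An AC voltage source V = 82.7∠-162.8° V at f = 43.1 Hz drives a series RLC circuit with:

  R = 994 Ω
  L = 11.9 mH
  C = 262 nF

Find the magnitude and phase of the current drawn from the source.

Step 1 — Angular frequency: ω = 2π·f = 2π·43.1 = 270.8 rad/s.
Step 2 — Component impedances:
  R: Z = R = 994 Ω
  L: Z = jωL = j·270.8·0.0119 = 0 + j3.223 Ω
  C: Z = 1/(jωC) = -j/(ω·C) = 0 - j1.409e+04 Ω
Step 3 — Series combination: Z_total = R + L + C = 994 - j1.409e+04 Ω = 1.413e+04∠-86.0° Ω.
Step 4 — Source phasor: V = 82.7∠-162.8° V = -79 - j24.46 V.
Step 5 — Ohm's law: I = V / Z_total = (-79 - j24.46) / (994 - j1.409e+04) = 0.001333 - j0.005701 A.
Step 6 — Convert to polar: |I| = 0.005854 A, ∠I = -76.8°.

I = 0.005854∠-76.8° A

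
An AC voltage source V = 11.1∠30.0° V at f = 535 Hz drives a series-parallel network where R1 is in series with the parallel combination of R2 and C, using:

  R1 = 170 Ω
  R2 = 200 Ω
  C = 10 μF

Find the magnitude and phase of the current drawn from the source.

Step 1 — Angular frequency: ω = 2π·f = 2π·535 = 3362 rad/s.
Step 2 — Component impedances:
  R1: Z = R = 170 Ω
  R2: Z = R = 200 Ω
  C: Z = 1/(jωC) = -j/(ω·C) = 0 - j29.75 Ω
Step 3 — Parallel branch: R2 || C = 1/(1/R2 + 1/C) = 4.329 - j29.1 Ω.
Step 4 — Series with R1: Z_total = R1 + (R2 || C) = 174.3 - j29.1 Ω = 176.7∠-9.5° Ω.
Step 5 — Source phasor: V = 11.1∠30.0° V = 9.613 + j5.55 V.
Step 6 — Ohm's law: I = V / Z_total = (9.613 + j5.55) / (174.3 - j29.1) = 0.04848 + j0.03993 A.
Step 7 — Convert to polar: |I| = 0.0628 A, ∠I = 39.5°.

I = 0.0628∠39.5° A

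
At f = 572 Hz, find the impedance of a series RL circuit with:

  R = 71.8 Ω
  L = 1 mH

Step 1 — Angular frequency: ω = 2π·f = 2π·572 = 3594 rad/s.
Step 2 — Component impedances:
  R: Z = R = 71.8 Ω
  L: Z = jωL = j·3594·0.001 = 0 + j3.594 Ω
Step 3 — Series combination: Z_total = R + L = 71.8 + j3.594 Ω = 71.89∠2.9° Ω.

Z = 71.8 + j3.594 Ω = 71.89∠2.9° Ω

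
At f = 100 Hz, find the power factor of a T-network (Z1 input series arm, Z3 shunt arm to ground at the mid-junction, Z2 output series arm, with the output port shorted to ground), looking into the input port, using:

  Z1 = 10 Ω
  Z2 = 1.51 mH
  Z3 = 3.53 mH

Step 1 — Angular frequency: ω = 2π·f = 2π·100 = 628.3 rad/s.
Step 2 — Component impedances:
  Z1: Z = R = 10 Ω
  Z2: Z = jωL = j·628.3·0.00151 = 0 + j0.9488 Ω
  Z3: Z = jωL = j·628.3·0.00353 = 0 + j2.218 Ω
Step 3 — With the output port shorted to ground, the output series arm Z2 runs from the junction to ground; the shunt arm Z3 also runs from the junction to ground. They appear in parallel: Z3 || Z2 = 0 + j0.6645 Ω.
Step 4 — Series with input arm Z1: Z_in = Z1 + (Z3 || Z2) = 10 + j0.6645 Ω = 10.02∠3.8° Ω.
Step 5 — Power factor: PF = cos(φ) = Re(Z)/|Z| = 10/10.022 = 0.9978.
Step 6 — Type: Im(Z) = 0.6645 ⇒ lagging (phase φ = 3.8°).

PF = 0.9978 (lagging, φ = 3.8°)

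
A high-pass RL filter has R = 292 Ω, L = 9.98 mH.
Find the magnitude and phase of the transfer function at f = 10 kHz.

Step 1 — Angular frequency: ω = 2π·1e+04 = 6.283e+04 rad/s.
Step 2 — Transfer function: H(jω) = jωL/(R + jωL).
Step 3 — Numerator jωL = j·627.1; denominator R + jωL = 292 + j627.1.
Step 4 — H = 0.8218 + j0.3827.
Step 5 — Magnitude: |H| = 0.9065 (-0.9 dB); phase: φ = 25.0°.

|H| = 0.9065 (-0.9 dB), φ = 25.0°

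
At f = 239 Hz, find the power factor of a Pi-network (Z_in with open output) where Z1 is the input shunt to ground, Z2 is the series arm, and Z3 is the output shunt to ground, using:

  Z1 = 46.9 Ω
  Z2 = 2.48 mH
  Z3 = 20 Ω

Step 1 — Angular frequency: ω = 2π·f = 2π·239 = 1502 rad/s.
Step 2 — Component impedances:
  Z1: Z = R = 46.9 Ω
  Z2: Z = jωL = j·1502·0.00248 = 0 + j3.724 Ω
  Z3: Z = R = 20 Ω
Step 3 — With open output, the series arm Z2 and the output shunt Z3 appear in series to ground: Z2 + Z3 = 20 + j3.724 Ω.
Step 4 — Parallel with input shunt Z1: Z_in = Z1 || (Z2 + Z3) = 14.12 + j1.825 Ω = 14.24∠7.4° Ω.
Step 5 — Power factor: PF = cos(φ) = Re(Z)/|Z| = 14.123/14.24 = 0.9918.
Step 6 — Type: Im(Z) = 1.825 ⇒ lagging (phase φ = 7.4°).

PF = 0.9918 (lagging, φ = 7.4°)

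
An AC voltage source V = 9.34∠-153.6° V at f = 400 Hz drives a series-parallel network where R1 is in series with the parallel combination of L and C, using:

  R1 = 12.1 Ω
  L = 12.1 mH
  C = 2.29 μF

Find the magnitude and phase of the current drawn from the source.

Step 1 — Angular frequency: ω = 2π·f = 2π·400 = 2513 rad/s.
Step 2 — Component impedances:
  R1: Z = R = 12.1 Ω
  L: Z = jωL = j·2513·0.0121 = 0 + j30.41 Ω
  C: Z = 1/(jωC) = -j/(ω·C) = 0 - j173.7 Ω
Step 3 — Parallel branch: L || C = 1/(1/L + 1/C) = 0 + j36.86 Ω.
Step 4 — Series with R1: Z_total = R1 + (L || C) = 12.1 + j36.86 Ω = 38.8∠71.8° Ω.
Step 5 — Source phasor: V = 9.34∠-153.6° V = -8.366 - j4.153 V.
Step 6 — Ohm's law: I = V / Z_total = (-8.366 - j4.153) / (12.1 + j36.86) = -0.169 + j0.1715 A.
Step 7 — Convert to polar: |I| = 0.2407 A, ∠I = 134.6°.

I = 0.2407∠134.6° A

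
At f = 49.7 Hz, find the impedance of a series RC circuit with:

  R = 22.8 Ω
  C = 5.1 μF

Step 1 — Angular frequency: ω = 2π·f = 2π·49.7 = 312.3 rad/s.
Step 2 — Component impedances:
  R: Z = R = 22.8 Ω
  C: Z = 1/(jωC) = -j/(ω·C) = 0 - j627.9 Ω
Step 3 — Series combination: Z_total = R + C = 22.8 - j627.9 Ω = 628.3∠-87.9° Ω.

Z = 22.8 - j627.9 Ω = 628.3∠-87.9° Ω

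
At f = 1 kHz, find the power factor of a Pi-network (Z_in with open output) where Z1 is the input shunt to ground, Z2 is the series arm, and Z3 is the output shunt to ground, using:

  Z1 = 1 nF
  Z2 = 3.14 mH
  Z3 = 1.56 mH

Step 1 — Angular frequency: ω = 2π·f = 2π·1000 = 6283 rad/s.
Step 2 — Component impedances:
  Z1: Z = 1/(jωC) = -j/(ω·C) = 0 - j1.592e+05 Ω
  Z2: Z = jωL = j·6283·0.00314 = 0 + j19.73 Ω
  Z3: Z = jωL = j·6283·0.00156 = 0 + j9.802 Ω
Step 3 — With open output, the series arm Z2 and the output shunt Z3 appear in series to ground: Z2 + Z3 = 0 + j29.53 Ω.
Step 4 — Parallel with input shunt Z1: Z_in = Z1 || (Z2 + Z3) = 0 + j29.54 Ω = 29.54∠90.0° Ω.
Step 5 — Power factor: PF = cos(φ) = Re(Z)/|Z| = -0/29.54 = -0.
Step 6 — Type: Im(Z) = 29.54 ⇒ lagging (phase φ = 90.0°).

PF = -0 (lagging, φ = 90.0°)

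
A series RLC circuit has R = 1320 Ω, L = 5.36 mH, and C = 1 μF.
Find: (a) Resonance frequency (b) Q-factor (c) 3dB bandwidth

Step 1 — Resonance: ω₀ = 1/√(LC) = 1/√(0.00536·1e-06) = 1.366e+04 rad/s.
Step 2 — f₀ = ω₀/(2π) = 2174 Hz.
Step 3 — Series Q: Q = ω₀L/R = 1.366e+04·0.00536/1320 = 0.05546.
Step 4 — Bandwidth: Δω = ω₀/Q = 2.463e+05 rad/s; BW = Δω/(2π) = 3.919e+04 Hz.

(a) f₀ = 2174 Hz  (b) Q = 0.05546  (c) BW = 3.919e+04 Hz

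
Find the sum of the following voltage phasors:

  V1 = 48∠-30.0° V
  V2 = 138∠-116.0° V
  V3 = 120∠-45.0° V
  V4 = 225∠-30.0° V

Step 1 — Convert each phasor to rectangular form:
  V1 = 48·(cos(-30.0°) + j·sin(-30.0°)) = 41.57 - j24 V
  V2 = 138·(cos(-116.0°) + j·sin(-116.0°)) = -60.5 - j124 V
  V3 = 120·(cos(-45.0°) + j·sin(-45.0°)) = 84.85 - j84.85 V
  V4 = 225·(cos(-30.0°) + j·sin(-30.0°)) = 194.9 - j112.5 V
Step 2 — Sum components: V_total = 260.8 - j345.4 V.
Step 3 — Convert to polar: |V_total| = 432.8 V, ∠V_total = -52.9°.

V_total = 432.8∠-52.9° V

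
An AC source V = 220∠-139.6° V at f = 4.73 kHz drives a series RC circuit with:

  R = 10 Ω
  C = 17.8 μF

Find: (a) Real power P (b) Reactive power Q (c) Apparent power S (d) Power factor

Step 1 — Angular frequency: ω = 2π·f = 2π·4730 = 2.972e+04 rad/s.
Step 2 — Component impedances:
  R: Z = R = 10 Ω
  C: Z = 1/(jωC) = -j/(ω·C) = 0 - j1.89 Ω
Step 3 — Series combination: Z_total = R + C = 10 - j1.89 Ω = 10.18∠-10.7° Ω.
Step 4 — Source phasor: V = 220∠-139.6° V = -167.5 - j142.6 V.
Step 5 — Current: I = V / Z = -13.57 - j16.82 A = 21.62∠-128.9° A.
Step 6 — Complex power: S = V·I* = 4673 - j883.4 VA.
Step 7 — Real power: P = Re(S) = 4673 W.
Step 8 — Reactive power: Q = Im(S) = -883.4 VAR.
Step 9 — Apparent power: |S| = 4756 VA.
Step 10 — Power factor: PF = P/|S| = 0.9826 (leading).

(a) P = 4673 W  (b) Q = -883.4 VAR  (c) S = 4756 VA  (d) PF = 0.9826 (leading)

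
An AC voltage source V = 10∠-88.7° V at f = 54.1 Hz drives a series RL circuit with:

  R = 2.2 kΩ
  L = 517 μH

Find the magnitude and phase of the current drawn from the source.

Step 1 — Angular frequency: ω = 2π·f = 2π·54.1 = 339.9 rad/s.
Step 2 — Component impedances:
  R: Z = R = 2200 Ω
  L: Z = jωL = j·339.9·0.000517 = 0 + j0.1757 Ω
Step 3 — Series combination: Z_total = R + L = 2200 + j0.1757 Ω = 2200∠0.0° Ω.
Step 4 — Source phasor: V = 10∠-88.7° V = 0.2269 - j9.997 V.
Step 5 — Ohm's law: I = V / Z_total = (0.2269 - j9.997) / (2200 + j0.1757) = 0.0001028 - j0.004544 A.
Step 6 — Convert to polar: |I| = 0.004545 A, ∠I = -88.7°.

I = 0.004545∠-88.7° A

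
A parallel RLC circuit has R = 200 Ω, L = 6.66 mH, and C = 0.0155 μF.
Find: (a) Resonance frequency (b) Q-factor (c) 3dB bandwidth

Step 1 — Resonance: ω₀ = 1/√(LC) = 1/√(0.00666·1.55e-08) = 9.842e+04 rad/s.
Step 2 — f₀ = ω₀/(2π) = 1.566e+04 Hz.
Step 3 — Parallel Q: Q = R/(ω₀L) = 200/(9.842e+04·0.00666) = 0.3051.
Step 4 — Bandwidth: Δω = ω₀/Q = 3.226e+05 rad/s; BW = Δω/(2π) = 5.134e+04 Hz.

(a) f₀ = 1.566e+04 Hz  (b) Q = 0.3051  (c) BW = 5.134e+04 Hz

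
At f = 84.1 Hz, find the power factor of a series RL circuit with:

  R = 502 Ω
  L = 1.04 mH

Step 1 — Angular frequency: ω = 2π·f = 2π·84.1 = 528.4 rad/s.
Step 2 — Component impedances:
  R: Z = R = 502 Ω
  L: Z = jωL = j·528.4·0.00104 = 0 + j0.5496 Ω
Step 3 — Series combination: Z_total = R + L = 502 + j0.5496 Ω = 502∠0.1° Ω.
Step 4 — Power factor: PF = cos(φ) = Re(Z)/|Z| = 502/502 = 1.
Step 5 — Type: Im(Z) = 0.5496 ⇒ lagging (phase φ = 0.1°).

PF = 1 (lagging, φ = 0.1°)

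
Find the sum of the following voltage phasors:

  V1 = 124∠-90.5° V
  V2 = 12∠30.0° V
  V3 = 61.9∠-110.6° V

Step 1 — Convert each phasor to rectangular form:
  V1 = 124·(cos(-90.5°) + j·sin(-90.5°)) = -1.082 - j124 V
  V2 = 12·(cos(30.0°) + j·sin(30.0°)) = 10.39 + j6 V
  V3 = 61.9·(cos(-110.6°) + j·sin(-110.6°)) = -21.78 - j57.94 V
Step 2 — Sum components: V_total = -12.47 - j175.9 V.
Step 3 — Convert to polar: |V_total| = 176.4 V, ∠V_total = -94.1°.

V_total = 176.4∠-94.1° V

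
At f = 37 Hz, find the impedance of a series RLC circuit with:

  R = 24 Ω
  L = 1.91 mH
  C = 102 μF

Step 1 — Angular frequency: ω = 2π·f = 2π·37 = 232.5 rad/s.
Step 2 — Component impedances:
  R: Z = R = 24 Ω
  L: Z = jωL = j·232.5·0.00191 = 0 + j0.444 Ω
  C: Z = 1/(jωC) = -j/(ω·C) = 0 - j42.17 Ω
Step 3 — Series combination: Z_total = R + L + C = 24 - j41.73 Ω = 48.14∠-60.1° Ω.

Z = 24 - j41.73 Ω = 48.14∠-60.1° Ω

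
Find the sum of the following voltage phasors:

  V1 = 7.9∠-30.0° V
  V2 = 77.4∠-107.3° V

Step 1 — Convert each phasor to rectangular form:
  V1 = 7.9·(cos(-30.0°) + j·sin(-30.0°)) = 6.842 - j3.95 V
  V2 = 77.4·(cos(-107.3°) + j·sin(-107.3°)) = -23.02 - j73.9 V
Step 2 — Sum components: V_total = -16.18 - j77.85 V.
Step 3 — Convert to polar: |V_total| = 79.51 V, ∠V_total = -101.7°.

V_total = 79.51∠-101.7° V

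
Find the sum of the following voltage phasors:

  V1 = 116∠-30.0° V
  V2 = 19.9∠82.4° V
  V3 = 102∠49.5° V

Step 1 — Convert each phasor to rectangular form:
  V1 = 116·(cos(-30.0°) + j·sin(-30.0°)) = 100.5 - j58 V
  V2 = 19.9·(cos(82.4°) + j·sin(82.4°)) = 2.632 + j19.73 V
  V3 = 102·(cos(49.5°) + j·sin(49.5°)) = 66.24 + j77.56 V
Step 2 — Sum components: V_total = 169.3 + j39.29 V.
Step 3 — Convert to polar: |V_total| = 173.8 V, ∠V_total = 13.1°.

V_total = 173.8∠13.1° V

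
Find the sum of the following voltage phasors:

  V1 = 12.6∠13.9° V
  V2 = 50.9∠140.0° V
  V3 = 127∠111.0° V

Step 1 — Convert each phasor to rectangular form:
  V1 = 12.6·(cos(13.9°) + j·sin(13.9°)) = 12.23 + j3.027 V
  V2 = 50.9·(cos(140.0°) + j·sin(140.0°)) = -38.99 + j32.72 V
  V3 = 127·(cos(111.0°) + j·sin(111.0°)) = -45.51 + j118.6 V
Step 2 — Sum components: V_total = -72.27 + j154.3 V.
Step 3 — Convert to polar: |V_total| = 170.4 V, ∠V_total = 115.1°.

V_total = 170.4∠115.1° V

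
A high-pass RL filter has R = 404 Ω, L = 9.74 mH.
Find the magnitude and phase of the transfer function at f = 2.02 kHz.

Step 1 — Angular frequency: ω = 2π·2020 = 1.269e+04 rad/s.
Step 2 — Transfer function: H(jω) = jωL/(R + jωL).
Step 3 — Numerator jωL = j·123.6; denominator R + jωL = 404 + j123.6.
Step 4 — H = 0.08561 + j0.2798.
Step 5 — Magnitude: |H| = 0.2926 (-10.7 dB); phase: φ = 73.0°.

|H| = 0.2926 (-10.7 dB), φ = 73.0°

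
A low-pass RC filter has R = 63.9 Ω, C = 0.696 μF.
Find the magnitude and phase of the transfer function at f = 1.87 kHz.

Step 1 — Angular frequency: ω = 2π·1870 = 1.175e+04 rad/s.
Step 2 — Transfer function: H(jω) = 1/(1 + jωRC).
Step 3 — Denominator: 1 + jωRC = 1 + j·1.175e+04·63.9·6.96e-07 = 1 + j0.5226.
Step 4 — H = 0.7855 - j0.4105.
Step 5 — Magnitude: |H| = 0.8863 (-1.0 dB); phase: φ = -27.6°.

|H| = 0.8863 (-1.0 dB), φ = -27.6°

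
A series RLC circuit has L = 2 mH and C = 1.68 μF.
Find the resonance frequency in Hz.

Step 1 — Resonance condition Im(Z)=0 gives ω₀ = 1/√(LC).
Step 2 — ω₀ = 1/√(0.002·1.68e-06) = 1.725e+04 rad/s.
Step 3 — f₀ = ω₀/(2π) = 2746 Hz.

f₀ = 2746 Hz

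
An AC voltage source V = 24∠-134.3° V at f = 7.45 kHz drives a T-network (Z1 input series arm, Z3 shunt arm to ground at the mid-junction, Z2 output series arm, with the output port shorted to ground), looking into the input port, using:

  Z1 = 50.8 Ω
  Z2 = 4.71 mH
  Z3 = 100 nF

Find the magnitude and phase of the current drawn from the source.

Step 1 — Angular frequency: ω = 2π·f = 2π·7450 = 4.681e+04 rad/s.
Step 2 — Component impedances:
  Z1: Z = R = 50.8 Ω
  Z2: Z = jωL = j·4.681e+04·0.00471 = 0 + j220.5 Ω
  Z3: Z = 1/(jωC) = -j/(ω·C) = 0 - j213.6 Ω
Step 3 — With the output port shorted to ground, the output series arm Z2 runs from the junction to ground; the shunt arm Z3 also runs from the junction to ground. They appear in parallel: Z3 || Z2 = 0 - j6883 Ω.
Step 4 — Series with input arm Z1: Z_in = Z1 + (Z3 || Z2) = 50.8 - j6883 Ω = 6883∠-89.6° Ω.
Step 5 — Source phasor: V = 24∠-134.3° V = -16.76 - j17.18 V.
Step 6 — Ohm's law: I = V / Z_total = (-16.76 - j17.18) / (50.8 - j6883) = 0.002477 - j0.002454 A.
Step 7 — Convert to polar: |I| = 0.003487 A, ∠I = -44.7°.

I = 0.003487∠-44.7° A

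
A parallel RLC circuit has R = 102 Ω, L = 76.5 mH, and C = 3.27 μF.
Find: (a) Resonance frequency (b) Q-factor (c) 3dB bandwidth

Step 1 — Resonance: ω₀ = 1/√(LC) = 1/√(0.0765·3.27e-06) = 1999 rad/s.
Step 2 — f₀ = ω₀/(2π) = 318.2 Hz.
Step 3 — Parallel Q: Q = R/(ω₀L) = 102/(1999·0.0765) = 0.6669.
Step 4 — Bandwidth: Δω = ω₀/Q = 2998 rad/s; BW = Δω/(2π) = 477.2 Hz.

(a) f₀ = 318.2 Hz  (b) Q = 0.6669  (c) BW = 477.2 Hz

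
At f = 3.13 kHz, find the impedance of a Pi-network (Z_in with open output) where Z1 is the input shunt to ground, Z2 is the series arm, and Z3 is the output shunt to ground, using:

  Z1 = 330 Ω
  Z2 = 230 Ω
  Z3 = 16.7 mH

Step 1 — Angular frequency: ω = 2π·f = 2π·3130 = 1.967e+04 rad/s.
Step 2 — Component impedances:
  Z1: Z = R = 330 Ω
  Z2: Z = R = 230 Ω
  Z3: Z = jωL = j·1.967e+04·0.0167 = 0 + j328.4 Ω
Step 3 — With open output, the series arm Z2 and the output shunt Z3 appear in series to ground: Z2 + Z3 = 230 + j328.4 Ω.
Step 4 — Parallel with input shunt Z1: Z_in = Z1 || (Z2 + Z3) = 185.3 + j84.86 Ω = 203.8∠24.6° Ω.

Z = 185.3 + j84.86 Ω = 203.8∠24.6° Ω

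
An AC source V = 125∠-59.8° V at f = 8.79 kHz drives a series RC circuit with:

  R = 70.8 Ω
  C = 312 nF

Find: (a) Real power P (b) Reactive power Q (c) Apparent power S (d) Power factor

Step 1 — Angular frequency: ω = 2π·f = 2π·8790 = 5.523e+04 rad/s.
Step 2 — Component impedances:
  R: Z = R = 70.8 Ω
  C: Z = 1/(jωC) = -j/(ω·C) = 0 - j58.03 Ω
Step 3 — Series combination: Z_total = R + C = 70.8 - j58.03 Ω = 91.55∠-39.3° Ω.
Step 4 — Source phasor: V = 125∠-59.8° V = 62.88 - j108 V.
Step 5 — Current: I = V / Z = 1.279 - j0.4773 A = 1.365∠-20.5° A.
Step 6 — Complex power: S = V·I* = 132 - j108.2 VA.
Step 7 — Real power: P = Re(S) = 132 W.
Step 8 — Reactive power: Q = Im(S) = -108.2 VAR.
Step 9 — Apparent power: |S| = 170.7 VA.
Step 10 — Power factor: PF = P/|S| = 0.7734 (leading).

(a) P = 132 W  (b) Q = -108.2 VAR  (c) S = 170.7 VA  (d) PF = 0.7734 (leading)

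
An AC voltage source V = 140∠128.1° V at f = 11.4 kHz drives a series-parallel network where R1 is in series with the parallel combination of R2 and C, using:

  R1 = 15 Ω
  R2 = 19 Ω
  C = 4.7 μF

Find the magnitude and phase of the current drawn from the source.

Step 1 — Angular frequency: ω = 2π·f = 2π·1.14e+04 = 7.163e+04 rad/s.
Step 2 — Component impedances:
  R1: Z = R = 15 Ω
  R2: Z = R = 19 Ω
  C: Z = 1/(jωC) = -j/(ω·C) = 0 - j2.97 Ω
Step 3 — Parallel branch: R2 || C = 1/(1/R2 + 1/C) = 0.4533 - j2.9 Ω.
Step 4 — Series with R1: Z_total = R1 + (R2 || C) = 15.45 - j2.9 Ω = 15.72∠-10.6° Ω.
Step 5 — Source phasor: V = 140∠128.1° V = -86.39 + j110.2 V.
Step 6 — Ohm's law: I = V / Z_total = (-86.39 + j110.2) / (15.45 - j2.9) = -6.692 + j5.874 A.
Step 7 — Convert to polar: |I| = 8.904 A, ∠I = 138.7°.

I = 8.904∠138.7° A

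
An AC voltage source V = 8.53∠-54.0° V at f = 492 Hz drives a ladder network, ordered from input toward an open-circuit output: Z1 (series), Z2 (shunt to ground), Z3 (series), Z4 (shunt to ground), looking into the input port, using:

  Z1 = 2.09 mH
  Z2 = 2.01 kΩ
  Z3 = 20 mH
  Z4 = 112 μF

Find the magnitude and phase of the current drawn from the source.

Step 1 — Angular frequency: ω = 2π·f = 2π·492 = 3091 rad/s.
Step 2 — Component impedances:
  Z1: Z = jωL = j·3091·0.00209 = 0 + j6.461 Ω
  Z2: Z = R = 2010 Ω
  Z3: Z = jωL = j·3091·0.02 = 0 + j61.83 Ω
  Z4: Z = 1/(jωC) = -j/(ω·C) = 0 - j2.888 Ω
Step 3 — Ladder network (open output): work backward from the far end, alternating series and parallel combinations. Z_in = 1.727 + j65.35 Ω = 65.37∠88.5° Ω.
Step 4 — Source phasor: V = 8.53∠-54.0° V = 5.014 - j6.901 V.
Step 5 — Ohm's law: I = V / Z_total = (5.014 - j6.901) / (1.727 + j65.35) = -0.1035 - j0.07946 A.
Step 6 — Convert to polar: |I| = 0.1305 A, ∠I = -142.5°.

I = 0.1305∠-142.5° A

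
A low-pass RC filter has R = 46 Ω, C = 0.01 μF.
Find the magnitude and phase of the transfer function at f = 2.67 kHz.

Step 1 — Angular frequency: ω = 2π·2670 = 1.678e+04 rad/s.
Step 2 — Transfer function: H(jω) = 1/(1 + jωRC).
Step 3 — Denominator: 1 + jωRC = 1 + j·1.678e+04·46·1e-08 = 1 + j0.007717.
Step 4 — H = 0.9999 - j0.007717.
Step 5 — Magnitude: |H| = 1 (-0.0 dB); phase: φ = -0.4°.

|H| = 1 (-0.0 dB), φ = -0.4°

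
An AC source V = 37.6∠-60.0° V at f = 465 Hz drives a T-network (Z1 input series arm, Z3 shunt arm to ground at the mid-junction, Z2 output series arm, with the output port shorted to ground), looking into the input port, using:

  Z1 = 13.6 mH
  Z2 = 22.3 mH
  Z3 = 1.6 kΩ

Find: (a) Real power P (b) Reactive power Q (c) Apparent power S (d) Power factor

Step 1 — Angular frequency: ω = 2π·f = 2π·465 = 2922 rad/s.
Step 2 — Component impedances:
  Z1: Z = jωL = j·2922·0.0136 = 0 + j39.73 Ω
  Z2: Z = jωL = j·2922·0.0223 = 0 + j65.15 Ω
  Z3: Z = R = 1600 Ω
Step 3 — With the output port shorted to ground, the output series arm Z2 runs from the junction to ground; the shunt arm Z3 also runs from the junction to ground. They appear in parallel: Z3 || Z2 = 2.649 + j65.05 Ω.
Step 4 — Series with input arm Z1: Z_in = Z1 + (Z3 || Z2) = 2.649 + j104.8 Ω = 104.8∠88.6° Ω.
Step 5 — Source phasor: V = 37.6∠-60.0° V = 18.8 - j32.56 V.
Step 6 — Current: I = V / Z = -0.306 - j0.1872 A = 0.3587∠-148.6° A.
Step 7 — Complex power: S = V·I* = 0.3409 + j13.48 VA.
Step 8 — Real power: P = Re(S) = 0.3409 W.
Step 9 — Reactive power: Q = Im(S) = 13.48 VAR.
Step 10 — Apparent power: |S| = 13.49 VA.
Step 11 — Power factor: PF = P/|S| = 0.02527 (lagging).

(a) P = 0.3409 W  (b) Q = 13.48 VAR  (c) S = 13.49 VA  (d) PF = 0.02527 (lagging)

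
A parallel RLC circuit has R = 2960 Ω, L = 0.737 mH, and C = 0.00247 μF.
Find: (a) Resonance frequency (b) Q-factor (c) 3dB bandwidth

Step 1 — Resonance: ω₀ = 1/√(LC) = 1/√(0.000737·2.47e-09) = 7.412e+05 rad/s.
Step 2 — f₀ = ω₀/(2π) = 1.18e+05 Hz.
Step 3 — Parallel Q: Q = R/(ω₀L) = 2960/(7.412e+05·0.000737) = 5.419.
Step 4 — Bandwidth: Δω = ω₀/Q = 1.368e+05 rad/s; BW = Δω/(2π) = 2.177e+04 Hz.

(a) f₀ = 1.18e+05 Hz  (b) Q = 5.419  (c) BW = 2.177e+04 Hz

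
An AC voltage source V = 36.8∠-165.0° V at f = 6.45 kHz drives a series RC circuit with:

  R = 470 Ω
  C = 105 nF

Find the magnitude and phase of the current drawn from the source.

Step 1 — Angular frequency: ω = 2π·f = 2π·6450 = 4.053e+04 rad/s.
Step 2 — Component impedances:
  R: Z = R = 470 Ω
  C: Z = 1/(jωC) = -j/(ω·C) = 0 - j235 Ω
Step 3 — Series combination: Z_total = R + C = 470 - j235 Ω = 525.5∠-26.6° Ω.
Step 4 — Source phasor: V = 36.8∠-165.0° V = -35.55 - j9.525 V.
Step 5 — Ohm's law: I = V / Z_total = (-35.55 - j9.525) / (470 - j235) = -0.0524 - j0.04646 A.
Step 6 — Convert to polar: |I| = 0.07003 A, ∠I = -138.4°.

I = 0.07003∠-138.4° A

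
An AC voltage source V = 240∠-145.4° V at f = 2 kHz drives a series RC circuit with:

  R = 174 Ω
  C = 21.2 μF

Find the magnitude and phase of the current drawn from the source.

Step 1 — Angular frequency: ω = 2π·f = 2π·2000 = 1.257e+04 rad/s.
Step 2 — Component impedances:
  R: Z = R = 174 Ω
  C: Z = 1/(jωC) = -j/(ω·C) = 0 - j3.754 Ω
Step 3 — Series combination: Z_total = R + C = 174 - j3.754 Ω = 174∠-1.2° Ω.
Step 4 — Source phasor: V = 240∠-145.4° V = -197.6 - j136.3 V.
Step 5 — Ohm's law: I = V / Z_total = (-197.6 - j136.3) / (174 - j3.754) = -1.118 - j0.8073 A.
Step 6 — Convert to polar: |I| = 1.379 A, ∠I = -144.2°.

I = 1.379∠-144.2° A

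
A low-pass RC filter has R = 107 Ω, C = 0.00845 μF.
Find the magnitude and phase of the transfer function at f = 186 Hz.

Step 1 — Angular frequency: ω = 2π·186 = 1169 rad/s.
Step 2 — Transfer function: H(jω) = 1/(1 + jωRC).
Step 3 — Denominator: 1 + jωRC = 1 + j·1169·107·8.45e-09 = 1 + j0.001057.
Step 4 — H = 1 - j0.001057.
Step 5 — Magnitude: |H| = 1 (-0.0 dB); phase: φ = -0.1°.

|H| = 1 (-0.0 dB), φ = -0.1°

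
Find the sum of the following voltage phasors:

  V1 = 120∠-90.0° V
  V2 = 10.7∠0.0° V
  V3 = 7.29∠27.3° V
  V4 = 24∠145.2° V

Step 1 — Convert each phasor to rectangular form:
  V1 = 120·(cos(-90.0°) + j·sin(-90.0°)) = 0 - j120 V
  V2 = 10.7·(cos(0.0°) + j·sin(0.0°)) = 10.7 V
  V3 = 7.29·(cos(27.3°) + j·sin(27.3°)) = 6.478 + j3.344 V
  V4 = 24·(cos(145.2°) + j·sin(145.2°)) = -19.71 + j13.7 V
Step 2 — Sum components: V_total = -2.53 - j103 V.
Step 3 — Convert to polar: |V_total| = 103 V, ∠V_total = -91.4°.

V_total = 103∠-91.4° V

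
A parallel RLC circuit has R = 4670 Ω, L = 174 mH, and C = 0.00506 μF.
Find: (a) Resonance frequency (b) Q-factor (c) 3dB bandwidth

Step 1 — Resonance: ω₀ = 1/√(LC) = 1/√(0.174·5.06e-09) = 3.37e+04 rad/s.
Step 2 — f₀ = ω₀/(2π) = 5364 Hz.
Step 3 — Parallel Q: Q = R/(ω₀L) = 4670/(3.37e+04·0.174) = 0.7964.
Step 4 — Bandwidth: Δω = ω₀/Q = 4.232e+04 rad/s; BW = Δω/(2π) = 6735 Hz.

(a) f₀ = 5364 Hz  (b) Q = 0.7964  (c) BW = 6735 Hz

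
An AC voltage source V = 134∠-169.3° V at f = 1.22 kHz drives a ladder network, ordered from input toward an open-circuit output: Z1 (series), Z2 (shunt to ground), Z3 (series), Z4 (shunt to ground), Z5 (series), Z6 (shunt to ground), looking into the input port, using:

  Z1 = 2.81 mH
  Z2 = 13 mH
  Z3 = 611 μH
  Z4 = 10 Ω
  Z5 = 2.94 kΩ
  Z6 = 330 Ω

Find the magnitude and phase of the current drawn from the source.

Step 1 — Angular frequency: ω = 2π·f = 2π·1220 = 7665 rad/s.
Step 2 — Component impedances:
  Z1: Z = jωL = j·7665·0.00281 = 0 + j21.54 Ω
  Z2: Z = jωL = j·7665·0.013 = 0 + j99.65 Ω
  Z3: Z = jωL = j·7665·0.000611 = 0 + j4.684 Ω
  Z4: Z = R = 10 Ω
  Z5: Z = R = 2940 Ω
  Z6: Z = R = 330 Ω
Step 3 — Ladder network (open output): work backward from the far end, alternating series and parallel combinations. Z_in = 9.012 + j26.87 Ω = 28.35∠71.5° Ω.
Step 4 — Source phasor: V = 134∠-169.3° V = -131.7 - j24.88 V.
Step 5 — Ohm's law: I = V / Z_total = (-131.7 - j24.88) / (9.012 + j26.87) = -2.309 + j4.125 A.
Step 6 — Convert to polar: |I| = 4.727 A, ∠I = 119.2°.

I = 4.727∠119.2° A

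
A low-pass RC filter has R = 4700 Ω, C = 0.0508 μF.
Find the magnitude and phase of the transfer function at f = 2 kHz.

Step 1 — Angular frequency: ω = 2π·2000 = 1.257e+04 rad/s.
Step 2 — Transfer function: H(jω) = 1/(1 + jωRC).
Step 3 — Denominator: 1 + jωRC = 1 + j·1.257e+04·4700·5.08e-08 = 1 + j3.
Step 4 — H = 0.09998 - j0.3.
Step 5 — Magnitude: |H| = 0.3162 (-10.0 dB); phase: φ = -71.6°.

|H| = 0.3162 (-10.0 dB), φ = -71.6°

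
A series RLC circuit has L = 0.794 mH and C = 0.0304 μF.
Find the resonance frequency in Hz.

Step 1 — Resonance condition Im(Z)=0 gives ω₀ = 1/√(LC).
Step 2 — ω₀ = 1/√(0.000794·3.04e-08) = 2.035e+05 rad/s.
Step 3 — f₀ = ω₀/(2π) = 3.239e+04 Hz.

f₀ = 3.239e+04 Hz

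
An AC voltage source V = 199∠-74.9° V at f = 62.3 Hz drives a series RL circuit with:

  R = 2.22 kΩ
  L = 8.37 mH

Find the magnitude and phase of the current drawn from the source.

Step 1 — Angular frequency: ω = 2π·f = 2π·62.3 = 391.4 rad/s.
Step 2 — Component impedances:
  R: Z = R = 2220 Ω
  L: Z = jωL = j·391.4·0.00837 = 0 + j3.276 Ω
Step 3 — Series combination: Z_total = R + L = 2220 + j3.276 Ω = 2220∠0.1° Ω.
Step 4 — Source phasor: V = 199∠-74.9° V = 51.84 - j192.1 V.
Step 5 — Ohm's law: I = V / Z_total = (51.84 - j192.1) / (2220 + j3.276) = 0.02322 - j0.08658 A.
Step 6 — Convert to polar: |I| = 0.08964 A, ∠I = -75.0°.

I = 0.08964∠-75.0° A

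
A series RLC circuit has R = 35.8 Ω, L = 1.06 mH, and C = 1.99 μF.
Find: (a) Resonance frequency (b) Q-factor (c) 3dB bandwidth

Step 1 — Resonance condition Im(Z)=0 gives ω₀ = 1/√(LC).
Step 2 — ω₀ = 1/√(0.00106·1.99e-06) = 2.177e+04 rad/s.
Step 3 — f₀ = ω₀/(2π) = 3465 Hz.
Step 4 — Series Q: Q = ω₀L/R = 2.177e+04·0.00106/35.8 = 0.6447.
Step 5 — 3dB bandwidth: Δω = ω₀/Q = 3.377e+04 rad/s; BW = Δω/(2π) = 5375 Hz.

(a) f₀ = 3465 Hz  (b) Q = 0.6447  (c) BW = 5375 Hz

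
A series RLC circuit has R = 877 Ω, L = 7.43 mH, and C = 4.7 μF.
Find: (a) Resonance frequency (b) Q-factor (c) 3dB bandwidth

Step 1 — Resonance: ω₀ = 1/√(LC) = 1/√(0.00743·4.7e-06) = 5351 rad/s.
Step 2 — f₀ = ω₀/(2π) = 851.7 Hz.
Step 3 — Series Q: Q = ω₀L/R = 5351·0.00743/877 = 0.04534.
Step 4 — Bandwidth: Δω = ω₀/Q = 1.18e+05 rad/s; BW = Δω/(2π) = 1.879e+04 Hz.

(a) f₀ = 851.7 Hz  (b) Q = 0.04534  (c) BW = 1.879e+04 Hz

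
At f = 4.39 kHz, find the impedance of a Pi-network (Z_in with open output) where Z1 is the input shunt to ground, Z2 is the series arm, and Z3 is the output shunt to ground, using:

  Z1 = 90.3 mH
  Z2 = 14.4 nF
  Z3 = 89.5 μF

Step 1 — Angular frequency: ω = 2π·f = 2π·4390 = 2.758e+04 rad/s.
Step 2 — Component impedances:
  Z1: Z = jωL = j·2.758e+04·0.0903 = 0 + j2491 Ω
  Z2: Z = 1/(jωC) = -j/(ω·C) = 0 - j2518 Ω
  Z3: Z = 1/(jωC) = -j/(ω·C) = 0 - j0.4051 Ω
Step 3 — With open output, the series arm Z2 and the output shunt Z3 appear in series to ground: Z2 + Z3 = 0 - j2518 Ω.
Step 4 — Parallel with input shunt Z1: Z_in = Z1 || (Z2 + Z3) = 0 + j2.299e+05 Ω = 2.299e+05∠90.0° Ω.

Z = 0 + j2.299e+05 Ω = 2.299e+05∠90.0° Ω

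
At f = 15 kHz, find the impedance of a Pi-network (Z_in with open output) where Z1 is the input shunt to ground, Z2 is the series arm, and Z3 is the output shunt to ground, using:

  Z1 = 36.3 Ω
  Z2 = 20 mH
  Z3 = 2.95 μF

Step 1 — Angular frequency: ω = 2π·f = 2π·1.5e+04 = 9.425e+04 rad/s.
Step 2 — Component impedances:
  Z1: Z = R = 36.3 Ω
  Z2: Z = jωL = j·9.425e+04·0.02 = 0 + j1885 Ω
  Z3: Z = 1/(jωC) = -j/(ω·C) = 0 - j3.597 Ω
Step 3 — With open output, the series arm Z2 and the output shunt Z3 appear in series to ground: Z2 + Z3 = 0 + j1881 Ω.
Step 4 — Parallel with input shunt Z1: Z_in = Z1 || (Z2 + Z3) = 36.29 + j0.7001 Ω = 36.29∠1.1° Ω.

Z = 36.29 + j0.7001 Ω = 36.29∠1.1° Ω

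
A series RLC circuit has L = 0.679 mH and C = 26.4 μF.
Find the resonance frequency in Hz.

Step 1 — Resonance condition Im(Z)=0 gives ω₀ = 1/√(LC).
Step 2 — ω₀ = 1/√(0.000679·2.64e-05) = 7469 rad/s.
Step 3 — f₀ = ω₀/(2π) = 1189 Hz.

f₀ = 1189 Hz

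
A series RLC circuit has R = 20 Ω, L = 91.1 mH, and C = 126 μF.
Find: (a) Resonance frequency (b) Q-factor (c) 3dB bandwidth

Step 1 — Resonance: ω₀ = 1/√(LC) = 1/√(0.0911·0.000126) = 295.2 rad/s.
Step 2 — f₀ = ω₀/(2π) = 46.98 Hz.
Step 3 — Series Q: Q = ω₀L/R = 295.2·0.0911/20 = 1.344.
Step 4 — Bandwidth: Δω = ω₀/Q = 219.5 rad/s; BW = Δω/(2π) = 34.94 Hz.

(a) f₀ = 46.98 Hz  (b) Q = 1.344  (c) BW = 34.94 Hz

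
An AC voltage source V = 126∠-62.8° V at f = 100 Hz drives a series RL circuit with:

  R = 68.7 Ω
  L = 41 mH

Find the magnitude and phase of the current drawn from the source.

Step 1 — Angular frequency: ω = 2π·f = 2π·100 = 628.3 rad/s.
Step 2 — Component impedances:
  R: Z = R = 68.7 Ω
  L: Z = jωL = j·628.3·0.041 = 0 + j25.76 Ω
Step 3 — Series combination: Z_total = R + L = 68.7 + j25.76 Ω = 73.37∠20.6° Ω.
Step 4 — Source phasor: V = 126∠-62.8° V = 57.59 - j112.1 V.
Step 5 — Ohm's law: I = V / Z_total = (57.59 - j112.1) / (68.7 + j25.76) = 0.1987 - j1.706 A.
Step 6 — Convert to polar: |I| = 1.717 A, ∠I = -83.4°.

I = 1.717∠-83.4° A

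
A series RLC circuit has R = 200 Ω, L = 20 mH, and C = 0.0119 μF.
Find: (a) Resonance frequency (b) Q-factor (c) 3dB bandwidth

Step 1 — Resonance: ω₀ = 1/√(LC) = 1/√(0.02·1.19e-08) = 6.482e+04 rad/s.
Step 2 — f₀ = ω₀/(2π) = 1.032e+04 Hz.
Step 3 — Series Q: Q = ω₀L/R = 6.482e+04·0.02/200 = 6.482.
Step 4 — Bandwidth: Δω = ω₀/Q = 1e+04 rad/s; BW = Δω/(2π) = 1592 Hz.

(a) f₀ = 1.032e+04 Hz  (b) Q = 6.482  (c) BW = 1592 Hz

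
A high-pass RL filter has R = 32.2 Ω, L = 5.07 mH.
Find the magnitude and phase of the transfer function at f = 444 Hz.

Step 1 — Angular frequency: ω = 2π·444 = 2790 rad/s.
Step 2 — Transfer function: H(jω) = jωL/(R + jωL).
Step 3 — Numerator jωL = j·14.14; denominator R + jωL = 32.2 + j14.14.
Step 4 — H = 0.1617 + j0.3682.
Step 5 — Magnitude: |H| = 0.4022 (-7.9 dB); phase: φ = 66.3°.

|H| = 0.4022 (-7.9 dB), φ = 66.3°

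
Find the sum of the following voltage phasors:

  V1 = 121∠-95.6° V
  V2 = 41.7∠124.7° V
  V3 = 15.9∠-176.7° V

Step 1 — Convert each phasor to rectangular form:
  V1 = 121·(cos(-95.6°) + j·sin(-95.6°)) = -11.81 - j120.4 V
  V2 = 41.7·(cos(124.7°) + j·sin(124.7°)) = -23.74 + j34.28 V
  V3 = 15.9·(cos(-176.7°) + j·sin(-176.7°)) = -15.87 - j0.9153 V
Step 2 — Sum components: V_total = -51.42 - j87.05 V.
Step 3 — Convert to polar: |V_total| = 101.1 V, ∠V_total = -120.6°.

V_total = 101.1∠-120.6° V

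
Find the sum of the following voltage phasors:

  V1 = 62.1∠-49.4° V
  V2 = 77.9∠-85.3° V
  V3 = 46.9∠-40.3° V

Step 1 — Convert each phasor to rectangular form:
  V1 = 62.1·(cos(-49.4°) + j·sin(-49.4°)) = 40.41 - j47.15 V
  V2 = 77.9·(cos(-85.3°) + j·sin(-85.3°)) = 6.383 - j77.64 V
  V3 = 46.9·(cos(-40.3°) + j·sin(-40.3°)) = 35.77 - j30.33 V
Step 2 — Sum components: V_total = 82.57 - j155.1 V.
Step 3 — Convert to polar: |V_total| = 175.7 V, ∠V_total = -62.0°.

V_total = 175.7∠-62.0° V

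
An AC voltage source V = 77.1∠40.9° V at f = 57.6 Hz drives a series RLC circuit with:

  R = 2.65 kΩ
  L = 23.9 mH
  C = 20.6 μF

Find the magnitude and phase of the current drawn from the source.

Step 1 — Angular frequency: ω = 2π·f = 2π·57.6 = 361.9 rad/s.
Step 2 — Component impedances:
  R: Z = R = 2650 Ω
  L: Z = jωL = j·361.9·0.0239 = 0 + j8.65 Ω
  C: Z = 1/(jωC) = -j/(ω·C) = 0 - j134.1 Ω
Step 3 — Series combination: Z_total = R + L + C = 2650 - j125.5 Ω = 2653∠-2.7° Ω.
Step 4 — Source phasor: V = 77.1∠40.9° V = 58.28 + j50.48 V.
Step 5 — Ohm's law: I = V / Z_total = (58.28 + j50.48) / (2650 - j125.5) = 0.02104 + j0.02005 A.
Step 6 — Convert to polar: |I| = 0.02906 A, ∠I = 43.6°.

I = 0.02906∠43.6° A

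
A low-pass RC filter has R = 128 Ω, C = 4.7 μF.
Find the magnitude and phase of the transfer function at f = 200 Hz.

Step 1 — Angular frequency: ω = 2π·200 = 1257 rad/s.
Step 2 — Transfer function: H(jω) = 1/(1 + jωRC).
Step 3 — Denominator: 1 + jωRC = 1 + j·1257·128·4.7e-06 = 1 + j0.756.
Step 4 — H = 0.6363 - j0.4811.
Step 5 — Magnitude: |H| = 0.7977 (-2.0 dB); phase: φ = -37.1°.

|H| = 0.7977 (-2.0 dB), φ = -37.1°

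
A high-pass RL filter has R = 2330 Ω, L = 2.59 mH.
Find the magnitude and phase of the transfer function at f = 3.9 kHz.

Step 1 — Angular frequency: ω = 2π·3900 = 2.45e+04 rad/s.
Step 2 — Transfer function: H(jω) = jωL/(R + jωL).
Step 3 — Numerator jωL = j·63.47; denominator R + jωL = 2330 + j63.47.
Step 4 — H = 0.0007414 + j0.02722.
Step 5 — Magnitude: |H| = 0.02723 (-31.3 dB); phase: φ = 88.4°.

|H| = 0.02723 (-31.3 dB), φ = 88.4°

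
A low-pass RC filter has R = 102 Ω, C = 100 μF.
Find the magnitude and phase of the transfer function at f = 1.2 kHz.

Step 1 — Angular frequency: ω = 2π·1200 = 7540 rad/s.
Step 2 — Transfer function: H(jω) = 1/(1 + jωRC).
Step 3 — Denominator: 1 + jωRC = 1 + j·7540·102·0.0001 = 1 + j76.91.
Step 4 — H = 0.000169 - j0.013.
Step 5 — Magnitude: |H| = 0.013 (-37.7 dB); phase: φ = -89.3°.

|H| = 0.013 (-37.7 dB), φ = -89.3°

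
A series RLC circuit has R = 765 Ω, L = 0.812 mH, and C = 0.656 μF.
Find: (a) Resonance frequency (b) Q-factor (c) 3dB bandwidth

Step 1 — Resonance: ω₀ = 1/√(LC) = 1/√(0.000812·6.56e-07) = 4.333e+04 rad/s.
Step 2 — f₀ = ω₀/(2π) = 6896 Hz.
Step 3 — Series Q: Q = ω₀L/R = 4.333e+04·0.000812/765 = 0.04599.
Step 4 — Bandwidth: Δω = ω₀/Q = 9.421e+05 rad/s; BW = Δω/(2π) = 1.499e+05 Hz.

(a) f₀ = 6896 Hz  (b) Q = 0.04599  (c) BW = 1.499e+05 Hz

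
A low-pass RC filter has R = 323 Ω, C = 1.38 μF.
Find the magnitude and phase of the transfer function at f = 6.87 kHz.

Step 1 — Angular frequency: ω = 2π·6870 = 4.317e+04 rad/s.
Step 2 — Transfer function: H(jω) = 1/(1 + jωRC).
Step 3 — Denominator: 1 + jωRC = 1 + j·4.317e+04·323·1.38e-06 = 1 + j19.24.
Step 4 — H = 0.002694 - j0.05183.
Step 5 — Magnitude: |H| = 0.0519 (-25.7 dB); phase: φ = -87.0°.

|H| = 0.0519 (-25.7 dB), φ = -87.0°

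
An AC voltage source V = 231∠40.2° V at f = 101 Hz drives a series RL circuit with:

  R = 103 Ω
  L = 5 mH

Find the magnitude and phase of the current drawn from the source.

Step 1 — Angular frequency: ω = 2π·f = 2π·101 = 634.6 rad/s.
Step 2 — Component impedances:
  R: Z = R = 103 Ω
  L: Z = jωL = j·634.6·0.005 = 0 + j3.173 Ω
Step 3 — Series combination: Z_total = R + L = 103 + j3.173 Ω = 103∠1.8° Ω.
Step 4 — Source phasor: V = 231∠40.2° V = 176.4 + j149.1 V.
Step 5 — Ohm's law: I = V / Z_total = (176.4 + j149.1) / (103 + j3.173) = 1.756 + j1.393 A.
Step 6 — Convert to polar: |I| = 2.242 A, ∠I = 38.4°.

I = 2.242∠38.4° A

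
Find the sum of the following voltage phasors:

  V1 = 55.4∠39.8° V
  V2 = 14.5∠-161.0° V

Step 1 — Convert each phasor to rectangular form:
  V1 = 55.4·(cos(39.8°) + j·sin(39.8°)) = 42.56 + j35.46 V
  V2 = 14.5·(cos(-161.0°) + j·sin(-161.0°)) = -13.71 - j4.721 V
Step 2 — Sum components: V_total = 28.85 + j30.74 V.
Step 3 — Convert to polar: |V_total| = 42.16 V, ∠V_total = 46.8°.

V_total = 42.16∠46.8° V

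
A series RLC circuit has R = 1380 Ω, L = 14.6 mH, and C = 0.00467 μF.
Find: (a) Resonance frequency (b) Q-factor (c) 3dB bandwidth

Step 1 — Resonance condition Im(Z)=0 gives ω₀ = 1/√(LC).
Step 2 — ω₀ = 1/√(0.0146·4.67e-09) = 1.211e+05 rad/s.
Step 3 — f₀ = ω₀/(2π) = 1.927e+04 Hz.
Step 4 — Series Q: Q = ω₀L/R = 1.211e+05·0.0146/1380 = 1.281.
Step 5 — 3dB bandwidth: Δω = ω₀/Q = 9.452e+04 rad/s; BW = Δω/(2π) = 1.504e+04 Hz.

(a) f₀ = 1.927e+04 Hz  (b) Q = 1.281  (c) BW = 1.504e+04 Hz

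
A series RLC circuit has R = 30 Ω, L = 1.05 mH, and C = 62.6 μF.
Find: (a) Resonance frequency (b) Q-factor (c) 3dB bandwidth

Step 1 — Resonance condition Im(Z)=0 gives ω₀ = 1/√(LC).
Step 2 — ω₀ = 1/√(0.00105·6.26e-05) = 3900 rad/s.
Step 3 — f₀ = ω₀/(2π) = 620.8 Hz.
Step 4 — Series Q: Q = ω₀L/R = 3900·0.00105/30 = 0.1365.
Step 5 — 3dB bandwidth: Δω = ω₀/Q = 2.857e+04 rad/s; BW = Δω/(2π) = 4547 Hz.

(a) f₀ = 620.8 Hz  (b) Q = 0.1365  (c) BW = 4547 Hz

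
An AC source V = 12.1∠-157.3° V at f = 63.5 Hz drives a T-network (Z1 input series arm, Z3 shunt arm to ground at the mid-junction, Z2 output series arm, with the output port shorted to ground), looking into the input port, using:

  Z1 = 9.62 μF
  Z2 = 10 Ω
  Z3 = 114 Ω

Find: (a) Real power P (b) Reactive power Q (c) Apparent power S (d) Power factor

Step 1 — Angular frequency: ω = 2π·f = 2π·63.5 = 399 rad/s.
Step 2 — Component impedances:
  Z1: Z = 1/(jωC) = -j/(ω·C) = 0 - j260.5 Ω
  Z2: Z = R = 10 Ω
  Z3: Z = R = 114 Ω
Step 3 — With the output port shorted to ground, the output series arm Z2 runs from the junction to ground; the shunt arm Z3 also runs from the junction to ground. They appear in parallel: Z3 || Z2 = 9.194 Ω.
Step 4 — Series with input arm Z1: Z_in = Z1 + (Z3 || Z2) = 9.194 - j260.5 Ω = 260.7∠-88.0° Ω.
Step 5 — Source phasor: V = 12.1∠-157.3° V = -11.16 - j4.669 V.
Step 6 — Current: I = V / Z = 0.01639 - j0.04342 A = 0.04641∠-69.3° A.
Step 7 — Complex power: S = V·I* = 0.0198 - j0.5613 VA.
Step 8 — Real power: P = Re(S) = 0.0198 W.
Step 9 — Reactive power: Q = Im(S) = -0.5613 VAR.
Step 10 — Apparent power: |S| = 0.5616 VA.
Step 11 — Power factor: PF = P/|S| = 0.03526 (leading).

(a) P = 0.0198 W  (b) Q = -0.5613 VAR  (c) S = 0.5616 VA  (d) PF = 0.03526 (leading)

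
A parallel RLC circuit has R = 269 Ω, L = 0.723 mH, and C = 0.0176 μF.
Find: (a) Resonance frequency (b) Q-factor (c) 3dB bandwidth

Step 1 — Resonance: ω₀ = 1/√(LC) = 1/√(0.000723·1.76e-08) = 2.803e+05 rad/s.
Step 2 — f₀ = ω₀/(2π) = 4.462e+04 Hz.
Step 3 — Parallel Q: Q = R/(ω₀L) = 269/(2.803e+05·0.000723) = 1.327.
Step 4 — Bandwidth: Δω = ω₀/Q = 2.112e+05 rad/s; BW = Δω/(2π) = 3.362e+04 Hz.

(a) f₀ = 4.462e+04 Hz  (b) Q = 1.327  (c) BW = 3.362e+04 Hz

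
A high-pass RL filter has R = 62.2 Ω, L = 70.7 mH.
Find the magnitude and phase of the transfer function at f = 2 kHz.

Step 1 — Angular frequency: ω = 2π·2000 = 1.257e+04 rad/s.
Step 2 — Transfer function: H(jω) = jωL/(R + jωL).
Step 3 — Numerator jωL = j·888.4; denominator R + jωL = 62.2 + j888.4.
Step 4 — H = 0.9951 + j0.06967.
Step 5 — Magnitude: |H| = 0.9976 (-0.0 dB); phase: φ = 4.0°.

|H| = 0.9976 (-0.0 dB), φ = 4.0°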